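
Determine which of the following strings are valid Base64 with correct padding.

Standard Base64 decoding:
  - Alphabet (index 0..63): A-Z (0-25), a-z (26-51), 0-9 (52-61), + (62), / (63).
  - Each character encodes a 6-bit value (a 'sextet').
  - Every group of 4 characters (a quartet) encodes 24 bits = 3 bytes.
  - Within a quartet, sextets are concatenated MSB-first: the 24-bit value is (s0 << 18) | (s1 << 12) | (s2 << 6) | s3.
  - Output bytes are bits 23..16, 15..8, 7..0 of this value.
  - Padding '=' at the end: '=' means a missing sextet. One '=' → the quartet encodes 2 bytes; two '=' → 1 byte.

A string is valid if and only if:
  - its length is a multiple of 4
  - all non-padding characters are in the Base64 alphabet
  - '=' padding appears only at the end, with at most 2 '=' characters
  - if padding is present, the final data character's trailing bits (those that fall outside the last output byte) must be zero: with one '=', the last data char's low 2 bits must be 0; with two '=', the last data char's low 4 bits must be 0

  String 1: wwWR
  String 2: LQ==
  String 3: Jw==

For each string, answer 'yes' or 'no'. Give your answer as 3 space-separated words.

Answer: yes yes yes

Derivation:
String 1: 'wwWR' → valid
String 2: 'LQ==' → valid
String 3: 'Jw==' → valid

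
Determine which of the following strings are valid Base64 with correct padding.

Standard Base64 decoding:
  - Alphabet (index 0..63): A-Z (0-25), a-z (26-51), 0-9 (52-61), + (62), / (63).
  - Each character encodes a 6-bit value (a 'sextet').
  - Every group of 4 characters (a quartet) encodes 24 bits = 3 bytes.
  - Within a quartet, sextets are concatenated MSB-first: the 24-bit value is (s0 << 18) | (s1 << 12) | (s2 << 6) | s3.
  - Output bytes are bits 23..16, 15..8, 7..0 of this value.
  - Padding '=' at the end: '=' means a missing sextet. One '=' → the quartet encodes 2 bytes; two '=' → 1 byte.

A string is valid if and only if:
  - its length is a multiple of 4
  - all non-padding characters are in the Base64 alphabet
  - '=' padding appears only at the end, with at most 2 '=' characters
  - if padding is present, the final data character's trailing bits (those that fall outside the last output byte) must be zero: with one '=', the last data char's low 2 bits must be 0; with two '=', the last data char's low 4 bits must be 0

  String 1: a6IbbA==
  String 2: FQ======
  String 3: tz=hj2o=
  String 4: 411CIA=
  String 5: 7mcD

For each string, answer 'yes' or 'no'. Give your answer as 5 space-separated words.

Answer: yes no no no yes

Derivation:
String 1: 'a6IbbA==' → valid
String 2: 'FQ======' → invalid (6 pad chars (max 2))
String 3: 'tz=hj2o=' → invalid (bad char(s): ['=']; '=' in middle)
String 4: '411CIA=' → invalid (len=7 not mult of 4)
String 5: '7mcD' → valid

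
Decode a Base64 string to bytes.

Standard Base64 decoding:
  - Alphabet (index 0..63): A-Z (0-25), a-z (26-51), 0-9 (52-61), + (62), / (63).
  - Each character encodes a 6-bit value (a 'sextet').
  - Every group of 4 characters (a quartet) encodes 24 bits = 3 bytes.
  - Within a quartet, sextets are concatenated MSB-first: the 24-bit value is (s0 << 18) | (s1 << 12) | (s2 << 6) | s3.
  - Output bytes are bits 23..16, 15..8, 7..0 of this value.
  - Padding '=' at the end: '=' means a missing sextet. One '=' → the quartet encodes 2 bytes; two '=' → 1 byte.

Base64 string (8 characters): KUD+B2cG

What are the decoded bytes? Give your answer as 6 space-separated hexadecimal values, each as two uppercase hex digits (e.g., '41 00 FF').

Answer: 29 40 FE 07 67 06

Derivation:
After char 0 ('K'=10): chars_in_quartet=1 acc=0xA bytes_emitted=0
After char 1 ('U'=20): chars_in_quartet=2 acc=0x294 bytes_emitted=0
After char 2 ('D'=3): chars_in_quartet=3 acc=0xA503 bytes_emitted=0
After char 3 ('+'=62): chars_in_quartet=4 acc=0x2940FE -> emit 29 40 FE, reset; bytes_emitted=3
After char 4 ('B'=1): chars_in_quartet=1 acc=0x1 bytes_emitted=3
After char 5 ('2'=54): chars_in_quartet=2 acc=0x76 bytes_emitted=3
After char 6 ('c'=28): chars_in_quartet=3 acc=0x1D9C bytes_emitted=3
After char 7 ('G'=6): chars_in_quartet=4 acc=0x76706 -> emit 07 67 06, reset; bytes_emitted=6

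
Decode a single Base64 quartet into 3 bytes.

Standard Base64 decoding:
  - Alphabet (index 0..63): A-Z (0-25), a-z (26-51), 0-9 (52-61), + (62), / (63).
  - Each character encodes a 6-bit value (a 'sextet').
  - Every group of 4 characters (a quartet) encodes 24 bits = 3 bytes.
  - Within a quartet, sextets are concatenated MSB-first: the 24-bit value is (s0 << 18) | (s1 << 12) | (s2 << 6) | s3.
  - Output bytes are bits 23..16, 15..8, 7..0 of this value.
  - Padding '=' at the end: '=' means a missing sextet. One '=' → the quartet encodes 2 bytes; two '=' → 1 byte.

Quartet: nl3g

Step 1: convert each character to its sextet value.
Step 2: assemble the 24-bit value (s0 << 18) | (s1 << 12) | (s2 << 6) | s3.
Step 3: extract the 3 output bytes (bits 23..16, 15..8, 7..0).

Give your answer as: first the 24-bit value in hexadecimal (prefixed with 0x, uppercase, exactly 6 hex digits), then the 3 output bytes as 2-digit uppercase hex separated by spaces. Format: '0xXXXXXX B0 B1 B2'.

Answer: 0x9E5DE0 9E 5D E0

Derivation:
Sextets: n=39, l=37, 3=55, g=32
24-bit: (39<<18) | (37<<12) | (55<<6) | 32
      = 0x9C0000 | 0x025000 | 0x000DC0 | 0x000020
      = 0x9E5DE0
Bytes: (v>>16)&0xFF=9E, (v>>8)&0xFF=5D, v&0xFF=E0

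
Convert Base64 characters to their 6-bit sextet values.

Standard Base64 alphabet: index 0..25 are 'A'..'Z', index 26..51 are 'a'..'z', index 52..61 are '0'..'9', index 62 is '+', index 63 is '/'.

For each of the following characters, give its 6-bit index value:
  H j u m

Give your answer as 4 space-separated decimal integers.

'H': A..Z range, ord('H') − ord('A') = 7
'j': a..z range, 26 + ord('j') − ord('a') = 35
'u': a..z range, 26 + ord('u') − ord('a') = 46
'm': a..z range, 26 + ord('m') − ord('a') = 38

Answer: 7 35 46 38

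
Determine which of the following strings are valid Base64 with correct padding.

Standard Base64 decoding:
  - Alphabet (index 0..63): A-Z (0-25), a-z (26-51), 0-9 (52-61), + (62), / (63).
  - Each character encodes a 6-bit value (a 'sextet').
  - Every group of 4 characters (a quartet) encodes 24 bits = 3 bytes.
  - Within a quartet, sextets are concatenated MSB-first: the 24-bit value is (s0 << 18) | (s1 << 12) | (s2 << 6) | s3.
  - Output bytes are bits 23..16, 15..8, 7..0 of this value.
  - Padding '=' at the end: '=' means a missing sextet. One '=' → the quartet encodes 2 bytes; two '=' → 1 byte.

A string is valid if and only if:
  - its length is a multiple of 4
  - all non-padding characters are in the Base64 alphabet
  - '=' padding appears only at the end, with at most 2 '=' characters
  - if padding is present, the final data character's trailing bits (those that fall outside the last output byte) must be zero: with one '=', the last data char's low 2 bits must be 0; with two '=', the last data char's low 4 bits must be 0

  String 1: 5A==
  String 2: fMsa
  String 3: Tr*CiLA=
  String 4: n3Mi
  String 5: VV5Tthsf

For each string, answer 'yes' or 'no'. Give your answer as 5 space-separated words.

Answer: yes yes no yes yes

Derivation:
String 1: '5A==' → valid
String 2: 'fMsa' → valid
String 3: 'Tr*CiLA=' → invalid (bad char(s): ['*'])
String 4: 'n3Mi' → valid
String 5: 'VV5Tthsf' → valid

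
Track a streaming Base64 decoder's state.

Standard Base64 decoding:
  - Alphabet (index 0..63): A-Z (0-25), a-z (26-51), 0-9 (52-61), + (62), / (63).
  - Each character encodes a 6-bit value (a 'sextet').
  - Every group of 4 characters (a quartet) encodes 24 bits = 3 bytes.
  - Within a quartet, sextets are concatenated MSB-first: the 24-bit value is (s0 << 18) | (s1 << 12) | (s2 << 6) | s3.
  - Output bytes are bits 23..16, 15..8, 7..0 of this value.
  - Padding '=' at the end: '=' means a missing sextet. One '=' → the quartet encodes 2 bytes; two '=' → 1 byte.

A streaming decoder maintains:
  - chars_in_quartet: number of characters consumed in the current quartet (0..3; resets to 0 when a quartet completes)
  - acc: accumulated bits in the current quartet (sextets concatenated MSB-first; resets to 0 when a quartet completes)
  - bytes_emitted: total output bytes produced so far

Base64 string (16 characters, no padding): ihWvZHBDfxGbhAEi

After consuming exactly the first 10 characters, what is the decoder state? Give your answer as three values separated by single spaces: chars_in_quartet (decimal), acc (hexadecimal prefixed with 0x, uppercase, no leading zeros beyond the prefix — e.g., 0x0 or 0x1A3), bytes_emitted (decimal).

After char 0 ('i'=34): chars_in_quartet=1 acc=0x22 bytes_emitted=0
After char 1 ('h'=33): chars_in_quartet=2 acc=0x8A1 bytes_emitted=0
After char 2 ('W'=22): chars_in_quartet=3 acc=0x22856 bytes_emitted=0
After char 3 ('v'=47): chars_in_quartet=4 acc=0x8A15AF -> emit 8A 15 AF, reset; bytes_emitted=3
After char 4 ('Z'=25): chars_in_quartet=1 acc=0x19 bytes_emitted=3
After char 5 ('H'=7): chars_in_quartet=2 acc=0x647 bytes_emitted=3
After char 6 ('B'=1): chars_in_quartet=3 acc=0x191C1 bytes_emitted=3
After char 7 ('D'=3): chars_in_quartet=4 acc=0x647043 -> emit 64 70 43, reset; bytes_emitted=6
After char 8 ('f'=31): chars_in_quartet=1 acc=0x1F bytes_emitted=6
After char 9 ('x'=49): chars_in_quartet=2 acc=0x7F1 bytes_emitted=6

Answer: 2 0x7F1 6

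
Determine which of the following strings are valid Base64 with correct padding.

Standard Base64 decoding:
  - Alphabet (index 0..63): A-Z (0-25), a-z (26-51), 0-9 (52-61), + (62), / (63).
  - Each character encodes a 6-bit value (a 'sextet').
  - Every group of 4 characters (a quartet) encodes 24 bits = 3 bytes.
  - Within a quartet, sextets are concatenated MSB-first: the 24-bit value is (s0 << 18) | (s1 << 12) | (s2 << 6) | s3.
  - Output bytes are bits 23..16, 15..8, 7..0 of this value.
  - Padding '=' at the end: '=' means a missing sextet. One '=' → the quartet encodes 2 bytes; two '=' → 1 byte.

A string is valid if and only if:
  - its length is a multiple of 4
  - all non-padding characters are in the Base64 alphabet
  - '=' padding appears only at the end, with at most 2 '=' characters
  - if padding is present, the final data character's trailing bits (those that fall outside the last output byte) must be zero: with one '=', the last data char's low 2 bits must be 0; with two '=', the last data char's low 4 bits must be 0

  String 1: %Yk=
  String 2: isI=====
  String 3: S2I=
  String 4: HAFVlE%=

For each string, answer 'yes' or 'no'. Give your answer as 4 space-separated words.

String 1: '%Yk=' → invalid (bad char(s): ['%'])
String 2: 'isI=====' → invalid (5 pad chars (max 2))
String 3: 'S2I=' → valid
String 4: 'HAFVlE%=' → invalid (bad char(s): ['%'])

Answer: no no yes no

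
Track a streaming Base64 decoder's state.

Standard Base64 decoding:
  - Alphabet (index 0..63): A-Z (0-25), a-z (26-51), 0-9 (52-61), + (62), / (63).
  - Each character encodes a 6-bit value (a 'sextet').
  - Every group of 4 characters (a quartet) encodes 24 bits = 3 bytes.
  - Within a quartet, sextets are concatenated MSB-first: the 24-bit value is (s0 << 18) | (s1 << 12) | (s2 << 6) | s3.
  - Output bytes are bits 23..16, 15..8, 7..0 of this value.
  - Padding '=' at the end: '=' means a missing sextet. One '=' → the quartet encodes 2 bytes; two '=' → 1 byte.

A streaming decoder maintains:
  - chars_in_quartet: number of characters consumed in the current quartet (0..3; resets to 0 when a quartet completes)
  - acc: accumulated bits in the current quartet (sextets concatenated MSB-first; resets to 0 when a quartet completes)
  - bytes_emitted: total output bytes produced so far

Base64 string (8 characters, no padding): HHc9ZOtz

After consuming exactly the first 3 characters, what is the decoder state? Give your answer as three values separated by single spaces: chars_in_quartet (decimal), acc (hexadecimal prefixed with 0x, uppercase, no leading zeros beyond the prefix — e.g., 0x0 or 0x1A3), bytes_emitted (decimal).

After char 0 ('H'=7): chars_in_quartet=1 acc=0x7 bytes_emitted=0
After char 1 ('H'=7): chars_in_quartet=2 acc=0x1C7 bytes_emitted=0
After char 2 ('c'=28): chars_in_quartet=3 acc=0x71DC bytes_emitted=0

Answer: 3 0x71DC 0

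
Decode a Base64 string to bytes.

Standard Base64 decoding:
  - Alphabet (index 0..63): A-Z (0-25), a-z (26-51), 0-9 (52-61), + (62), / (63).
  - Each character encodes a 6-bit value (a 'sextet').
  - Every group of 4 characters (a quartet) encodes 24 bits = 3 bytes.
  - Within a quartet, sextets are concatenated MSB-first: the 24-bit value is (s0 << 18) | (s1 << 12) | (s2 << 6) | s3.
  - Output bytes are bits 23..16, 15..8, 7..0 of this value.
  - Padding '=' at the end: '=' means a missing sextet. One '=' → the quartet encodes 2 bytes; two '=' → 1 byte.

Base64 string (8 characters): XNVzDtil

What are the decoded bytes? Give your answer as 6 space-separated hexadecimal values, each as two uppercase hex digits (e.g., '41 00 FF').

Answer: 5C D5 73 0E D8 A5

Derivation:
After char 0 ('X'=23): chars_in_quartet=1 acc=0x17 bytes_emitted=0
After char 1 ('N'=13): chars_in_quartet=2 acc=0x5CD bytes_emitted=0
After char 2 ('V'=21): chars_in_quartet=3 acc=0x17355 bytes_emitted=0
After char 3 ('z'=51): chars_in_quartet=4 acc=0x5CD573 -> emit 5C D5 73, reset; bytes_emitted=3
After char 4 ('D'=3): chars_in_quartet=1 acc=0x3 bytes_emitted=3
After char 5 ('t'=45): chars_in_quartet=2 acc=0xED bytes_emitted=3
After char 6 ('i'=34): chars_in_quartet=3 acc=0x3B62 bytes_emitted=3
After char 7 ('l'=37): chars_in_quartet=4 acc=0xED8A5 -> emit 0E D8 A5, reset; bytes_emitted=6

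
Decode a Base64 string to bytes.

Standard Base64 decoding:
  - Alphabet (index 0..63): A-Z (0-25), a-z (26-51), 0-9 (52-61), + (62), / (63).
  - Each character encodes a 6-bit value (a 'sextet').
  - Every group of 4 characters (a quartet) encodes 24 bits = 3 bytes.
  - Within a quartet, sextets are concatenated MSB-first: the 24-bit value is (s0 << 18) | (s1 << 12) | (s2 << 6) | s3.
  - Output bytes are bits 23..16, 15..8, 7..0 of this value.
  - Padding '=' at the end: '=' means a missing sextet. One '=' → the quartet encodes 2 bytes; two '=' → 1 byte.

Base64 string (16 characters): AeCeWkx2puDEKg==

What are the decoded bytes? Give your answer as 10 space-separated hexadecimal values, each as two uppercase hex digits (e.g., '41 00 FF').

After char 0 ('A'=0): chars_in_quartet=1 acc=0x0 bytes_emitted=0
After char 1 ('e'=30): chars_in_quartet=2 acc=0x1E bytes_emitted=0
After char 2 ('C'=2): chars_in_quartet=3 acc=0x782 bytes_emitted=0
After char 3 ('e'=30): chars_in_quartet=4 acc=0x1E09E -> emit 01 E0 9E, reset; bytes_emitted=3
After char 4 ('W'=22): chars_in_quartet=1 acc=0x16 bytes_emitted=3
After char 5 ('k'=36): chars_in_quartet=2 acc=0x5A4 bytes_emitted=3
After char 6 ('x'=49): chars_in_quartet=3 acc=0x16931 bytes_emitted=3
After char 7 ('2'=54): chars_in_quartet=4 acc=0x5A4C76 -> emit 5A 4C 76, reset; bytes_emitted=6
After char 8 ('p'=41): chars_in_quartet=1 acc=0x29 bytes_emitted=6
After char 9 ('u'=46): chars_in_quartet=2 acc=0xA6E bytes_emitted=6
After char 10 ('D'=3): chars_in_quartet=3 acc=0x29B83 bytes_emitted=6
After char 11 ('E'=4): chars_in_quartet=4 acc=0xA6E0C4 -> emit A6 E0 C4, reset; bytes_emitted=9
After char 12 ('K'=10): chars_in_quartet=1 acc=0xA bytes_emitted=9
After char 13 ('g'=32): chars_in_quartet=2 acc=0x2A0 bytes_emitted=9
Padding '==': partial quartet acc=0x2A0 -> emit 2A; bytes_emitted=10

Answer: 01 E0 9E 5A 4C 76 A6 E0 C4 2A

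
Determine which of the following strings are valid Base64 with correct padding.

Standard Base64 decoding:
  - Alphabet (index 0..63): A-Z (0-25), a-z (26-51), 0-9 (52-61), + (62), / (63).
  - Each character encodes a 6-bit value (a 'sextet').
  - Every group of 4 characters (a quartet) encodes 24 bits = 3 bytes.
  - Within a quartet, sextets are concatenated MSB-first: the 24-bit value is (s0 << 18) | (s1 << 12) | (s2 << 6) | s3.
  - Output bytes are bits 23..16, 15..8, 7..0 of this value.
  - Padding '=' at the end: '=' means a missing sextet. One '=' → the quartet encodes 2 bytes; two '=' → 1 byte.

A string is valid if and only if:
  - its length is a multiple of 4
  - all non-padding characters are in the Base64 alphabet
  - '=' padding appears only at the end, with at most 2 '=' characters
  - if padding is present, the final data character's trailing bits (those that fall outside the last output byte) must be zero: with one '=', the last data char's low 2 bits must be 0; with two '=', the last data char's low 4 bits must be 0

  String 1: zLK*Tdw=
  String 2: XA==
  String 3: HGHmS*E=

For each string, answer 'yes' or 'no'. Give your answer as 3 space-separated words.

Answer: no yes no

Derivation:
String 1: 'zLK*Tdw=' → invalid (bad char(s): ['*'])
String 2: 'XA==' → valid
String 3: 'HGHmS*E=' → invalid (bad char(s): ['*'])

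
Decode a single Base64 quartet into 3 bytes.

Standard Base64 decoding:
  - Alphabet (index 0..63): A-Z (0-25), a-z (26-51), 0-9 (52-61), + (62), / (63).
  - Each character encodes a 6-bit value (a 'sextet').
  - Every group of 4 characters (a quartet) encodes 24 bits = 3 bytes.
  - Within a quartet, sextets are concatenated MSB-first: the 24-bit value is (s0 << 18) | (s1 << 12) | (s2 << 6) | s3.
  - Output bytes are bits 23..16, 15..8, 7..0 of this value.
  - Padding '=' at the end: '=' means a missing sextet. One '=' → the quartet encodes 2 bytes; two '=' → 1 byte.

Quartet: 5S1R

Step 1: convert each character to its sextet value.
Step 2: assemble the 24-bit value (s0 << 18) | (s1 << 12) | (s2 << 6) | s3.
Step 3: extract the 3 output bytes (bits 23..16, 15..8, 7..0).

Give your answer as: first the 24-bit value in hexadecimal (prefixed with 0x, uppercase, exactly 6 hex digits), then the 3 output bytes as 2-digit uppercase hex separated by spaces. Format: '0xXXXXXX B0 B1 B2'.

Answer: 0xE52D51 E5 2D 51

Derivation:
Sextets: 5=57, S=18, 1=53, R=17
24-bit: (57<<18) | (18<<12) | (53<<6) | 17
      = 0xE40000 | 0x012000 | 0x000D40 | 0x000011
      = 0xE52D51
Bytes: (v>>16)&0xFF=E5, (v>>8)&0xFF=2D, v&0xFF=51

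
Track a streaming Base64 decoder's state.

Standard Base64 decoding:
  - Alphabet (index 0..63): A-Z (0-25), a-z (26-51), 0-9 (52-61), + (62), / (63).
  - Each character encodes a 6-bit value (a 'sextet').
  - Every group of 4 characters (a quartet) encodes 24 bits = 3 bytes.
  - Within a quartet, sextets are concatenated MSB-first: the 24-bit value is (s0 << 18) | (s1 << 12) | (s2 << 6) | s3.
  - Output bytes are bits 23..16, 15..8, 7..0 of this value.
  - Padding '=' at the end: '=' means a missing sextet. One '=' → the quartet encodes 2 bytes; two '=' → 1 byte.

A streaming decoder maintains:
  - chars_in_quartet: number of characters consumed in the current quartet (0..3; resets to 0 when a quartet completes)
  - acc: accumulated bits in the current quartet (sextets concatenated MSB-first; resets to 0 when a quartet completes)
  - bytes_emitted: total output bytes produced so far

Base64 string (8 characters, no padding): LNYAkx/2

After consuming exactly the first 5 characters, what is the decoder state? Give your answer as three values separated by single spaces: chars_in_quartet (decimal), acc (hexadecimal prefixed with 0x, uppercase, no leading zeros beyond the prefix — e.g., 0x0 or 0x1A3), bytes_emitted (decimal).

Answer: 1 0x24 3

Derivation:
After char 0 ('L'=11): chars_in_quartet=1 acc=0xB bytes_emitted=0
After char 1 ('N'=13): chars_in_quartet=2 acc=0x2CD bytes_emitted=0
After char 2 ('Y'=24): chars_in_quartet=3 acc=0xB358 bytes_emitted=0
After char 3 ('A'=0): chars_in_quartet=4 acc=0x2CD600 -> emit 2C D6 00, reset; bytes_emitted=3
After char 4 ('k'=36): chars_in_quartet=1 acc=0x24 bytes_emitted=3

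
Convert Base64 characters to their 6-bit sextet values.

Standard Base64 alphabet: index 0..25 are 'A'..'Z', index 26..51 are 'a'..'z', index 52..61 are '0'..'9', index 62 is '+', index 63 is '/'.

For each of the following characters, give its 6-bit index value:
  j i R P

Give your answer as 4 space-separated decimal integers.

Answer: 35 34 17 15

Derivation:
'j': a..z range, 26 + ord('j') − ord('a') = 35
'i': a..z range, 26 + ord('i') − ord('a') = 34
'R': A..Z range, ord('R') − ord('A') = 17
'P': A..Z range, ord('P') − ord('A') = 15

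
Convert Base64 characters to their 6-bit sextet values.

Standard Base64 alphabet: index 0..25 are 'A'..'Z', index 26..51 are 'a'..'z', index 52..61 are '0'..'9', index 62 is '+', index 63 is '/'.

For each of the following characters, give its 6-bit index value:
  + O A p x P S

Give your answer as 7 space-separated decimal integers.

'+': index 62
'O': A..Z range, ord('O') − ord('A') = 14
'A': A..Z range, ord('A') − ord('A') = 0
'p': a..z range, 26 + ord('p') − ord('a') = 41
'x': a..z range, 26 + ord('x') − ord('a') = 49
'P': A..Z range, ord('P') − ord('A') = 15
'S': A..Z range, ord('S') − ord('A') = 18

Answer: 62 14 0 41 49 15 18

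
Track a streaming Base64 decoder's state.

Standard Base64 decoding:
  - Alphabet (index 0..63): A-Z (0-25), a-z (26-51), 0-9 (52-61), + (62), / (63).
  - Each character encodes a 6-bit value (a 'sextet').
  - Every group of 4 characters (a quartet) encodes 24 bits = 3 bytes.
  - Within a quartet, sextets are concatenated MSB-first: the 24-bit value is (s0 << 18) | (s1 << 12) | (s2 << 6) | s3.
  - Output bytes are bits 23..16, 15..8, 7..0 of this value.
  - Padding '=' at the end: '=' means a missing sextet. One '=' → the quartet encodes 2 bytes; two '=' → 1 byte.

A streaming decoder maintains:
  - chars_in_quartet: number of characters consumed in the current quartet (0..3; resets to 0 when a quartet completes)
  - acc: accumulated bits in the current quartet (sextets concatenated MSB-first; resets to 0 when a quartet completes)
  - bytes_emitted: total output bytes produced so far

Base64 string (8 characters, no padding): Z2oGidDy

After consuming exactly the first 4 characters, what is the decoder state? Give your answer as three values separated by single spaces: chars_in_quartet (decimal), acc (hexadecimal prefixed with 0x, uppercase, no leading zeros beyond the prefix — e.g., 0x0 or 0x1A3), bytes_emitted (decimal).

Answer: 0 0x0 3

Derivation:
After char 0 ('Z'=25): chars_in_quartet=1 acc=0x19 bytes_emitted=0
After char 1 ('2'=54): chars_in_quartet=2 acc=0x676 bytes_emitted=0
After char 2 ('o'=40): chars_in_quartet=3 acc=0x19DA8 bytes_emitted=0
After char 3 ('G'=6): chars_in_quartet=4 acc=0x676A06 -> emit 67 6A 06, reset; bytes_emitted=3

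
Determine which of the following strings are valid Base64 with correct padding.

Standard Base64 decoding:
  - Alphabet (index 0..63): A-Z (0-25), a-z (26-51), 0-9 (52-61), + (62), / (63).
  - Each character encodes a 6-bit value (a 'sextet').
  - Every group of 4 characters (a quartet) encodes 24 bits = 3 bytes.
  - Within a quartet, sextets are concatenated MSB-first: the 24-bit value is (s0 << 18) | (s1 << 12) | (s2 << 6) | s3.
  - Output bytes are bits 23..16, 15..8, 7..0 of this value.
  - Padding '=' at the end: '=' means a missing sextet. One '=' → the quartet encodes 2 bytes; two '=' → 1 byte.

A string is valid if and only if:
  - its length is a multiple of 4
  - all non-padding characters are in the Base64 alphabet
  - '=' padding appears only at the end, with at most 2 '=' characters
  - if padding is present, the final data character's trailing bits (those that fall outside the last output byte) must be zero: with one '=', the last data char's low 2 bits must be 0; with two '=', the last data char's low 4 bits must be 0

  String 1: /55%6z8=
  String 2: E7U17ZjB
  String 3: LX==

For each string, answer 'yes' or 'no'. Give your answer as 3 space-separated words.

Answer: no yes no

Derivation:
String 1: '/55%6z8=' → invalid (bad char(s): ['%'])
String 2: 'E7U17ZjB' → valid
String 3: 'LX==' → invalid (bad trailing bits)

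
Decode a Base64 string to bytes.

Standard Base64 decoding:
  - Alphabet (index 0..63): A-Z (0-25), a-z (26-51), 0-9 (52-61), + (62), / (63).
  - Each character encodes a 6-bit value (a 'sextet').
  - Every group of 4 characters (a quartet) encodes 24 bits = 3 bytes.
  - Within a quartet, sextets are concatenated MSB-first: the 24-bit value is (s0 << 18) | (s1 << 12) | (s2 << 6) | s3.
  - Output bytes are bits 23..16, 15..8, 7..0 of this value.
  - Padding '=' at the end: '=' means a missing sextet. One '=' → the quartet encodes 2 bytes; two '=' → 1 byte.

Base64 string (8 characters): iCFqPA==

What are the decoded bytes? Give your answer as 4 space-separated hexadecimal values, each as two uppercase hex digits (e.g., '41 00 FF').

Answer: 88 21 6A 3C

Derivation:
After char 0 ('i'=34): chars_in_quartet=1 acc=0x22 bytes_emitted=0
After char 1 ('C'=2): chars_in_quartet=2 acc=0x882 bytes_emitted=0
After char 2 ('F'=5): chars_in_quartet=3 acc=0x22085 bytes_emitted=0
After char 3 ('q'=42): chars_in_quartet=4 acc=0x88216A -> emit 88 21 6A, reset; bytes_emitted=3
After char 4 ('P'=15): chars_in_quartet=1 acc=0xF bytes_emitted=3
After char 5 ('A'=0): chars_in_quartet=2 acc=0x3C0 bytes_emitted=3
Padding '==': partial quartet acc=0x3C0 -> emit 3C; bytes_emitted=4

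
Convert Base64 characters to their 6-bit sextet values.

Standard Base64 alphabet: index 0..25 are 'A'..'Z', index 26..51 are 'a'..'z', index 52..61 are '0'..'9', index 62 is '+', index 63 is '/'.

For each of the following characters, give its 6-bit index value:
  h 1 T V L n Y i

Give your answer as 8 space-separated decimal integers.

Answer: 33 53 19 21 11 39 24 34

Derivation:
'h': a..z range, 26 + ord('h') − ord('a') = 33
'1': 0..9 range, 52 + ord('1') − ord('0') = 53
'T': A..Z range, ord('T') − ord('A') = 19
'V': A..Z range, ord('V') − ord('A') = 21
'L': A..Z range, ord('L') − ord('A') = 11
'n': a..z range, 26 + ord('n') − ord('a') = 39
'Y': A..Z range, ord('Y') − ord('A') = 24
'i': a..z range, 26 + ord('i') − ord('a') = 34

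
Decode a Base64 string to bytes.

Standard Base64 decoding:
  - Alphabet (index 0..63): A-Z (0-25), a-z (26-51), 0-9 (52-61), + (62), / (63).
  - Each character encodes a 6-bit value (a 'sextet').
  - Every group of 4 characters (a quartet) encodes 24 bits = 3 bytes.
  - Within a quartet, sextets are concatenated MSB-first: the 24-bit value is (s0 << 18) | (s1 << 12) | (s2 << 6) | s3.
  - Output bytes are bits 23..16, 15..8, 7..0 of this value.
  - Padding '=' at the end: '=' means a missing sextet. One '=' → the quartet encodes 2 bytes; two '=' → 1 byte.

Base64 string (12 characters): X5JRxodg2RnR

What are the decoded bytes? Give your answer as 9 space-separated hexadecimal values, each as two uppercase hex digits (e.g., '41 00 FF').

After char 0 ('X'=23): chars_in_quartet=1 acc=0x17 bytes_emitted=0
After char 1 ('5'=57): chars_in_quartet=2 acc=0x5F9 bytes_emitted=0
After char 2 ('J'=9): chars_in_quartet=3 acc=0x17E49 bytes_emitted=0
After char 3 ('R'=17): chars_in_quartet=4 acc=0x5F9251 -> emit 5F 92 51, reset; bytes_emitted=3
After char 4 ('x'=49): chars_in_quartet=1 acc=0x31 bytes_emitted=3
After char 5 ('o'=40): chars_in_quartet=2 acc=0xC68 bytes_emitted=3
After char 6 ('d'=29): chars_in_quartet=3 acc=0x31A1D bytes_emitted=3
After char 7 ('g'=32): chars_in_quartet=4 acc=0xC68760 -> emit C6 87 60, reset; bytes_emitted=6
After char 8 ('2'=54): chars_in_quartet=1 acc=0x36 bytes_emitted=6
After char 9 ('R'=17): chars_in_quartet=2 acc=0xD91 bytes_emitted=6
After char 10 ('n'=39): chars_in_quartet=3 acc=0x36467 bytes_emitted=6
After char 11 ('R'=17): chars_in_quartet=4 acc=0xD919D1 -> emit D9 19 D1, reset; bytes_emitted=9

Answer: 5F 92 51 C6 87 60 D9 19 D1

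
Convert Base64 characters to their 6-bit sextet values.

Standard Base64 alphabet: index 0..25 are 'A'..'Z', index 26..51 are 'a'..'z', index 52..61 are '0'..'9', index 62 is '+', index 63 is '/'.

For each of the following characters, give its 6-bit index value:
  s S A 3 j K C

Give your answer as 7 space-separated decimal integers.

's': a..z range, 26 + ord('s') − ord('a') = 44
'S': A..Z range, ord('S') − ord('A') = 18
'A': A..Z range, ord('A') − ord('A') = 0
'3': 0..9 range, 52 + ord('3') − ord('0') = 55
'j': a..z range, 26 + ord('j') − ord('a') = 35
'K': A..Z range, ord('K') − ord('A') = 10
'C': A..Z range, ord('C') − ord('A') = 2

Answer: 44 18 0 55 35 10 2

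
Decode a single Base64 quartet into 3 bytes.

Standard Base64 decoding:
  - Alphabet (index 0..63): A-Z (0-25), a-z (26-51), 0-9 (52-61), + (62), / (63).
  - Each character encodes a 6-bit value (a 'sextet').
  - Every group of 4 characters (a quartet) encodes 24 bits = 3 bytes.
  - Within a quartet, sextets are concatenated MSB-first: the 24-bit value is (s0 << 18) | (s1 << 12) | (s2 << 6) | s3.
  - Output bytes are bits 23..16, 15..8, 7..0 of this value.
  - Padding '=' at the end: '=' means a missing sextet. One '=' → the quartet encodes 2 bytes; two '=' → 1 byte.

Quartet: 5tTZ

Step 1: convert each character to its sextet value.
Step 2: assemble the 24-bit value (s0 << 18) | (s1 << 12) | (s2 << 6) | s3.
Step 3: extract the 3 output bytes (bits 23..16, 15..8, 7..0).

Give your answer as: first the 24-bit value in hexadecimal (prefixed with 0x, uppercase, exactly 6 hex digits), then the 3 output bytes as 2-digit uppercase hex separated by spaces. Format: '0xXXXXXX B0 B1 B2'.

Answer: 0xE6D4D9 E6 D4 D9

Derivation:
Sextets: 5=57, t=45, T=19, Z=25
24-bit: (57<<18) | (45<<12) | (19<<6) | 25
      = 0xE40000 | 0x02D000 | 0x0004C0 | 0x000019
      = 0xE6D4D9
Bytes: (v>>16)&0xFF=E6, (v>>8)&0xFF=D4, v&0xFF=D9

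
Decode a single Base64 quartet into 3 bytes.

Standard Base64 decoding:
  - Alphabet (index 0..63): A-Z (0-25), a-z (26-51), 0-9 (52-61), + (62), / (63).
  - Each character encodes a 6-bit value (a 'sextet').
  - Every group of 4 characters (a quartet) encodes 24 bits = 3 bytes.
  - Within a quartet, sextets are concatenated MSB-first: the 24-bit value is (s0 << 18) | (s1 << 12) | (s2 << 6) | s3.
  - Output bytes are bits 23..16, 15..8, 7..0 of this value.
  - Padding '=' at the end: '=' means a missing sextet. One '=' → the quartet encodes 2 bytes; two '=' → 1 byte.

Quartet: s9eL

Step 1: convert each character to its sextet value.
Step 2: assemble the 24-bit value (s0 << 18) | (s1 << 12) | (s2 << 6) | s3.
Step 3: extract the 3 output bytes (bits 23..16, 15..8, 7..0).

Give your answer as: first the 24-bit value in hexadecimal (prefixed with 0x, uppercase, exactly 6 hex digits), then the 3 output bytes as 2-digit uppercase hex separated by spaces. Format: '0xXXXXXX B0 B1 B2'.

Sextets: s=44, 9=61, e=30, L=11
24-bit: (44<<18) | (61<<12) | (30<<6) | 11
      = 0xB00000 | 0x03D000 | 0x000780 | 0x00000B
      = 0xB3D78B
Bytes: (v>>16)&0xFF=B3, (v>>8)&0xFF=D7, v&0xFF=8B

Answer: 0xB3D78B B3 D7 8B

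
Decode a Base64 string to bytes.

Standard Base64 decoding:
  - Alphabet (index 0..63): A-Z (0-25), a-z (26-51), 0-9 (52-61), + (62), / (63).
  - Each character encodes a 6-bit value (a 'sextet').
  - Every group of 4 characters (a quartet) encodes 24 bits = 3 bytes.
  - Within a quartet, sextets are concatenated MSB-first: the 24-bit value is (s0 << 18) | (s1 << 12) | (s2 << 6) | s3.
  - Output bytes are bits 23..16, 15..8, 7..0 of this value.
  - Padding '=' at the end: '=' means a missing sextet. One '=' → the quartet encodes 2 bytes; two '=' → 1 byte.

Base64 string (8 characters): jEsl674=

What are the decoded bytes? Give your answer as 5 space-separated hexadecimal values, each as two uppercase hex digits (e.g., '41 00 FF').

Answer: 8C 4B 25 EB BE

Derivation:
After char 0 ('j'=35): chars_in_quartet=1 acc=0x23 bytes_emitted=0
After char 1 ('E'=4): chars_in_quartet=2 acc=0x8C4 bytes_emitted=0
After char 2 ('s'=44): chars_in_quartet=3 acc=0x2312C bytes_emitted=0
After char 3 ('l'=37): chars_in_quartet=4 acc=0x8C4B25 -> emit 8C 4B 25, reset; bytes_emitted=3
After char 4 ('6'=58): chars_in_quartet=1 acc=0x3A bytes_emitted=3
After char 5 ('7'=59): chars_in_quartet=2 acc=0xEBB bytes_emitted=3
After char 6 ('4'=56): chars_in_quartet=3 acc=0x3AEF8 bytes_emitted=3
Padding '=': partial quartet acc=0x3AEF8 -> emit EB BE; bytes_emitted=5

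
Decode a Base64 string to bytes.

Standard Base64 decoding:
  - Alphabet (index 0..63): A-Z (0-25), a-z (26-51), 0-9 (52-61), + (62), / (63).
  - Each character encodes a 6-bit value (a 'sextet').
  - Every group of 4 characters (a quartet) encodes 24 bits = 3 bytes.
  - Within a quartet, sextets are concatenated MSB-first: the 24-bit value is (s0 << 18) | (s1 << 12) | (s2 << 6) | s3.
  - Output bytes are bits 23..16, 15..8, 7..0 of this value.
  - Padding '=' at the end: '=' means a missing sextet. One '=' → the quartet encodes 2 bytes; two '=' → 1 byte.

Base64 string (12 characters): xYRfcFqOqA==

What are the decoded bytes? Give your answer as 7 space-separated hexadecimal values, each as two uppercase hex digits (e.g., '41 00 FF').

Answer: C5 84 5F 70 5A 8E A8

Derivation:
After char 0 ('x'=49): chars_in_quartet=1 acc=0x31 bytes_emitted=0
After char 1 ('Y'=24): chars_in_quartet=2 acc=0xC58 bytes_emitted=0
After char 2 ('R'=17): chars_in_quartet=3 acc=0x31611 bytes_emitted=0
After char 3 ('f'=31): chars_in_quartet=4 acc=0xC5845F -> emit C5 84 5F, reset; bytes_emitted=3
After char 4 ('c'=28): chars_in_quartet=1 acc=0x1C bytes_emitted=3
After char 5 ('F'=5): chars_in_quartet=2 acc=0x705 bytes_emitted=3
After char 6 ('q'=42): chars_in_quartet=3 acc=0x1C16A bytes_emitted=3
After char 7 ('O'=14): chars_in_quartet=4 acc=0x705A8E -> emit 70 5A 8E, reset; bytes_emitted=6
After char 8 ('q'=42): chars_in_quartet=1 acc=0x2A bytes_emitted=6
After char 9 ('A'=0): chars_in_quartet=2 acc=0xA80 bytes_emitted=6
Padding '==': partial quartet acc=0xA80 -> emit A8; bytes_emitted=7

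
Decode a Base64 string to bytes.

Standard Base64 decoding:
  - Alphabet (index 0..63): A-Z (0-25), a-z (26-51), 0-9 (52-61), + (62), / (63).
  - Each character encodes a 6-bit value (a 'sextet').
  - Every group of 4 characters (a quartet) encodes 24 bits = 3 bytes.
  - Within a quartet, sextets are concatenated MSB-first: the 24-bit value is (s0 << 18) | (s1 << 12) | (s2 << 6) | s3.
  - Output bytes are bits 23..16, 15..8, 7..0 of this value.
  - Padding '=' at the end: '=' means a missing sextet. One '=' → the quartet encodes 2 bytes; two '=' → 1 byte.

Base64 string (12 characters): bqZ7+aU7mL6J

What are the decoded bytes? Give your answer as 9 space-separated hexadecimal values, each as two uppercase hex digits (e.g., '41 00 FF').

Answer: 6E A6 7B F9 A5 3B 98 BE 89

Derivation:
After char 0 ('b'=27): chars_in_quartet=1 acc=0x1B bytes_emitted=0
After char 1 ('q'=42): chars_in_quartet=2 acc=0x6EA bytes_emitted=0
After char 2 ('Z'=25): chars_in_quartet=3 acc=0x1BA99 bytes_emitted=0
After char 3 ('7'=59): chars_in_quartet=4 acc=0x6EA67B -> emit 6E A6 7B, reset; bytes_emitted=3
After char 4 ('+'=62): chars_in_quartet=1 acc=0x3E bytes_emitted=3
After char 5 ('a'=26): chars_in_quartet=2 acc=0xF9A bytes_emitted=3
After char 6 ('U'=20): chars_in_quartet=3 acc=0x3E694 bytes_emitted=3
After char 7 ('7'=59): chars_in_quartet=4 acc=0xF9A53B -> emit F9 A5 3B, reset; bytes_emitted=6
After char 8 ('m'=38): chars_in_quartet=1 acc=0x26 bytes_emitted=6
After char 9 ('L'=11): chars_in_quartet=2 acc=0x98B bytes_emitted=6
After char 10 ('6'=58): chars_in_quartet=3 acc=0x262FA bytes_emitted=6
After char 11 ('J'=9): chars_in_quartet=4 acc=0x98BE89 -> emit 98 BE 89, reset; bytes_emitted=9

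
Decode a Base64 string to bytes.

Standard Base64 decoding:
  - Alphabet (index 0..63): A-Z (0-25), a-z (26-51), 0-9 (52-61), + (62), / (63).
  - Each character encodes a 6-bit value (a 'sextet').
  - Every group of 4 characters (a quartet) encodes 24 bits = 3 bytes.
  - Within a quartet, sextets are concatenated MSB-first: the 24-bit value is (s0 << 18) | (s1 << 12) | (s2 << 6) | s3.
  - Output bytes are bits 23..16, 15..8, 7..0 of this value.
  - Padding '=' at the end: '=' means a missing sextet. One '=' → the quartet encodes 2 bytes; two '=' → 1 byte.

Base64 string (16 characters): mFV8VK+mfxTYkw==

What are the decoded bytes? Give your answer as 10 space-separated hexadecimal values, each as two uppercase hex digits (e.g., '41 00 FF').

Answer: 98 55 7C 54 AF A6 7F 14 D8 93

Derivation:
After char 0 ('m'=38): chars_in_quartet=1 acc=0x26 bytes_emitted=0
After char 1 ('F'=5): chars_in_quartet=2 acc=0x985 bytes_emitted=0
After char 2 ('V'=21): chars_in_quartet=3 acc=0x26155 bytes_emitted=0
After char 3 ('8'=60): chars_in_quartet=4 acc=0x98557C -> emit 98 55 7C, reset; bytes_emitted=3
After char 4 ('V'=21): chars_in_quartet=1 acc=0x15 bytes_emitted=3
After char 5 ('K'=10): chars_in_quartet=2 acc=0x54A bytes_emitted=3
After char 6 ('+'=62): chars_in_quartet=3 acc=0x152BE bytes_emitted=3
After char 7 ('m'=38): chars_in_quartet=4 acc=0x54AFA6 -> emit 54 AF A6, reset; bytes_emitted=6
After char 8 ('f'=31): chars_in_quartet=1 acc=0x1F bytes_emitted=6
After char 9 ('x'=49): chars_in_quartet=2 acc=0x7F1 bytes_emitted=6
After char 10 ('T'=19): chars_in_quartet=3 acc=0x1FC53 bytes_emitted=6
After char 11 ('Y'=24): chars_in_quartet=4 acc=0x7F14D8 -> emit 7F 14 D8, reset; bytes_emitted=9
After char 12 ('k'=36): chars_in_quartet=1 acc=0x24 bytes_emitted=9
After char 13 ('w'=48): chars_in_quartet=2 acc=0x930 bytes_emitted=9
Padding '==': partial quartet acc=0x930 -> emit 93; bytes_emitted=10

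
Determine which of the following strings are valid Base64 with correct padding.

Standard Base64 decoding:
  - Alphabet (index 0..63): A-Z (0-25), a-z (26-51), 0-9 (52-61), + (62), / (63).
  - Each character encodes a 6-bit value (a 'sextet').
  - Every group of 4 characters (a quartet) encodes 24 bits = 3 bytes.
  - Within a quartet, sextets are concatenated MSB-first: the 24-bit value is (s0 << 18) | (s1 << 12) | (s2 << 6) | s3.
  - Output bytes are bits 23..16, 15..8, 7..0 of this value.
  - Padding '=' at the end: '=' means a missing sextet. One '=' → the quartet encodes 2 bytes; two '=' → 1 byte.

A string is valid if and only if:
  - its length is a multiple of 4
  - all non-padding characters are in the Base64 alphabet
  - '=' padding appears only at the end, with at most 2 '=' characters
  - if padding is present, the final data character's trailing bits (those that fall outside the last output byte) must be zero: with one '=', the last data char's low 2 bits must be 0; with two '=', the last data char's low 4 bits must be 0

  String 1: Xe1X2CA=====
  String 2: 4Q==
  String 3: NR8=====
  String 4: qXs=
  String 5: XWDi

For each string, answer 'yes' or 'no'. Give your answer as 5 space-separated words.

String 1: 'Xe1X2CA=====' → invalid (5 pad chars (max 2))
String 2: '4Q==' → valid
String 3: 'NR8=====' → invalid (5 pad chars (max 2))
String 4: 'qXs=' → valid
String 5: 'XWDi' → valid

Answer: no yes no yes yes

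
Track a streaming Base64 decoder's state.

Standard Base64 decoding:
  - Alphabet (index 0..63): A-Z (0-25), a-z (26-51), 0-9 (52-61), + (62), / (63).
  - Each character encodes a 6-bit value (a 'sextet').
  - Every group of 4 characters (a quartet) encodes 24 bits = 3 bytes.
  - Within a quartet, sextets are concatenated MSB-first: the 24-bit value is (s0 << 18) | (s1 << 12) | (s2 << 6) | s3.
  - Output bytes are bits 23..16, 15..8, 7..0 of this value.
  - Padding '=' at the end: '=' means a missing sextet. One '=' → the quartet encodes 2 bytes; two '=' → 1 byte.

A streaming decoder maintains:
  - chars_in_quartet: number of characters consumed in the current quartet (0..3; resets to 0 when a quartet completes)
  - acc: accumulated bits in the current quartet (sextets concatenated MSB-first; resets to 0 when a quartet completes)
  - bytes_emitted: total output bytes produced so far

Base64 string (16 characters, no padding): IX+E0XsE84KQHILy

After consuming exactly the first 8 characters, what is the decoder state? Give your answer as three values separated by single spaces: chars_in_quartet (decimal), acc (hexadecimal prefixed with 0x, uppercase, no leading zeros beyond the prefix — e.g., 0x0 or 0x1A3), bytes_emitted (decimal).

After char 0 ('I'=8): chars_in_quartet=1 acc=0x8 bytes_emitted=0
After char 1 ('X'=23): chars_in_quartet=2 acc=0x217 bytes_emitted=0
After char 2 ('+'=62): chars_in_quartet=3 acc=0x85FE bytes_emitted=0
After char 3 ('E'=4): chars_in_quartet=4 acc=0x217F84 -> emit 21 7F 84, reset; bytes_emitted=3
After char 4 ('0'=52): chars_in_quartet=1 acc=0x34 bytes_emitted=3
After char 5 ('X'=23): chars_in_quartet=2 acc=0xD17 bytes_emitted=3
After char 6 ('s'=44): chars_in_quartet=3 acc=0x345EC bytes_emitted=3
After char 7 ('E'=4): chars_in_quartet=4 acc=0xD17B04 -> emit D1 7B 04, reset; bytes_emitted=6

Answer: 0 0x0 6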